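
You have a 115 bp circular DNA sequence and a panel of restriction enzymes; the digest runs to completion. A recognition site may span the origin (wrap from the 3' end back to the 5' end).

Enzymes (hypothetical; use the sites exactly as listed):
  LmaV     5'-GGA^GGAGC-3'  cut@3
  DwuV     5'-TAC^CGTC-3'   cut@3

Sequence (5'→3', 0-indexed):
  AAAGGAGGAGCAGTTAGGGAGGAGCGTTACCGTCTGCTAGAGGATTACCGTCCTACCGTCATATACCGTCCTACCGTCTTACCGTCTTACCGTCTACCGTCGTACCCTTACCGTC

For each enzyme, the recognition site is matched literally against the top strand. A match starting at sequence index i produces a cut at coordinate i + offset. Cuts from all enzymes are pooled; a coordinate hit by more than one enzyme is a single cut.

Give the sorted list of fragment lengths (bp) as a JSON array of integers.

Per-enzyme occurrences:
  LmaV GGAGGAGC/3: at [3, 17] ⇒ [6, 20]
  DwuV TACCGTC/3: at [27, 45, 53, 63, 71, 79, 87, 94, 108] ⇒ [30, 48, 56, 66, 74, 82, 90, 97, 111]

Pooled cuts: [6, 20, 30, 48, 56, 66, 74, 82, 90, 97, 111]

Fragment lengths:
  6→20: 14 bp
  20→30: 10 bp
  30→48: 18 bp
  48→56: 8 bp
  56→66: 10 bp
  66→74: 8 bp
  74→82: 8 bp
  82→90: 8 bp
  90→97: 7 bp
  97→111: 14 bp
  111→6 (wrap): 115-111+6 = 10 bp

[7,8,8,8,8,10,10,10,14,14,18]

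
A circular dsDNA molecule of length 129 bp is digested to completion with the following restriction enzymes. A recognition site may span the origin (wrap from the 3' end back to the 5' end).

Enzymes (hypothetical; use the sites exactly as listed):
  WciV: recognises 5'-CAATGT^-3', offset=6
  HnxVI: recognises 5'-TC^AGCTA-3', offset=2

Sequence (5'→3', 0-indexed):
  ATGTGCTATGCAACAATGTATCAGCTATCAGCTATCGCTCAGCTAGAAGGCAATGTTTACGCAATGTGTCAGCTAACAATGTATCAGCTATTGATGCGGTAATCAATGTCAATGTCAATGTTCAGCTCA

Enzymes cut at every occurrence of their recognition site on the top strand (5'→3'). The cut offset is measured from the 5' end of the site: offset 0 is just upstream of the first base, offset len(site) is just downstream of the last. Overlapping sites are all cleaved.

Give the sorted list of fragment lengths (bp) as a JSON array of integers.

[3,3,3,6,6,7,11,11,12,12,15,16,24]

Per-enzyme occurrences:
  WciV CAATGT/6: at [13, 50, 61, 76, 103, 109, 115, 127] ⇒ [4, 19, 56, 67, 82, 109, 115, 121]
  HnxVI TCAGCTA/2: at [20, 27, 38, 68, 83] ⇒ [22, 29, 40, 70, 85]

Pooled cuts: [4, 19, 22, 29, 40, 56, 67, 70, 82, 85, 109, 115, 121]

Fragment lengths:
  4→19: 15 bp
  19→22: 3 bp
  22→29: 7 bp
  29→40: 11 bp
  40→56: 16 bp
  56→67: 11 bp
  67→70: 3 bp
  70→82: 12 bp
  82→85: 3 bp
  85→109: 24 bp
  109→115: 6 bp
  115→121: 6 bp
  121→4 (wrap): 129-121+4 = 12 bp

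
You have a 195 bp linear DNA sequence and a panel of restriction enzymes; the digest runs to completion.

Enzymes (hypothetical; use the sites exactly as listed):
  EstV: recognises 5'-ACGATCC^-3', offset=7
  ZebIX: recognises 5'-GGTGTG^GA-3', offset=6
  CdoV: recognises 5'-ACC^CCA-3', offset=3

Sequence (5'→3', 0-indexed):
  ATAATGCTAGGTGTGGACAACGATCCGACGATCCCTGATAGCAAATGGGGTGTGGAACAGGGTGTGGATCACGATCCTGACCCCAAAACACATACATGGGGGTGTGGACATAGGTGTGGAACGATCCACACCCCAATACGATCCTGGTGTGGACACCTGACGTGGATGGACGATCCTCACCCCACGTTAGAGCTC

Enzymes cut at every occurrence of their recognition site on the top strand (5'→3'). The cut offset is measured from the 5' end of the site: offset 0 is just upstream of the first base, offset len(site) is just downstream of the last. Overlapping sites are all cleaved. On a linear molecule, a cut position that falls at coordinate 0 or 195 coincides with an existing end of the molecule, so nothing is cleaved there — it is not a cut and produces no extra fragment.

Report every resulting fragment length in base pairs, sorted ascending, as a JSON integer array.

Per-enzyme occurrences:
  EstV (ACGATCC, off=7): starts [19, 27, 70, 120, 137, 169] → cuts [26, 34, 77, 127, 144, 176]
  ZebIX (GGTGTGGA, off=6): starts [9, 48, 60, 100, 112, 145] → cuts [15, 54, 66, 106, 118, 151]
  CdoV (ACCCCA, off=3): starts [79, 129, 178] → cuts [82, 132, 181]

Pooled cuts: [15, 26, 34, 54, 66, 77, 82, 106, 118, 127, 132, 144, 151, 176, 181]

Fragments:
  [0,15): 15 bp
  [15,26): 11 bp
  [26,34): 8 bp
  [34,54): 20 bp
  [54,66): 12 bp
  [66,77): 11 bp
  [77,82): 5 bp
  [82,106): 24 bp
  [106,118): 12 bp
  [118,127): 9 bp
  [127,132): 5 bp
  [132,144): 12 bp
  [144,151): 7 bp
  [151,176): 25 bp
  [176,181): 5 bp
  [181,195): 14 bp

[5,5,5,7,8,9,11,11,12,12,12,14,15,20,24,25]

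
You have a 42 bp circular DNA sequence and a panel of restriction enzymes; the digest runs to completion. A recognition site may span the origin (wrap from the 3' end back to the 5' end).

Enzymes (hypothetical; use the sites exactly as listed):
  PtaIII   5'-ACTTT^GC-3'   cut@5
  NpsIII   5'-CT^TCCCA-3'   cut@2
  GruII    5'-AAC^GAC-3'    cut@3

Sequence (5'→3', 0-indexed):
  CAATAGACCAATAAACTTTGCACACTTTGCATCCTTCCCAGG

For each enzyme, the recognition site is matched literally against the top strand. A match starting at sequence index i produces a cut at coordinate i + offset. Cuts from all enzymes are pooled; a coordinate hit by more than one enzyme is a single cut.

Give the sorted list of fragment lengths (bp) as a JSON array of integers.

[7,9,26]

Per-enzyme occurrences:
  PtaIII ACTTTGC/5: at [14, 23] ⇒ [19, 28]
  NpsIII CTTCCCA/2: at [33] ⇒ [35]
  GruII (AACGAC, off=3): no sites

All cut coordinates (distinct, sorted): [19, 28, 35]

Fragments:
  19→28: 9 bp
  28→35: 7 bp
  35→19 (wrap): 42-35+19 = 26 bp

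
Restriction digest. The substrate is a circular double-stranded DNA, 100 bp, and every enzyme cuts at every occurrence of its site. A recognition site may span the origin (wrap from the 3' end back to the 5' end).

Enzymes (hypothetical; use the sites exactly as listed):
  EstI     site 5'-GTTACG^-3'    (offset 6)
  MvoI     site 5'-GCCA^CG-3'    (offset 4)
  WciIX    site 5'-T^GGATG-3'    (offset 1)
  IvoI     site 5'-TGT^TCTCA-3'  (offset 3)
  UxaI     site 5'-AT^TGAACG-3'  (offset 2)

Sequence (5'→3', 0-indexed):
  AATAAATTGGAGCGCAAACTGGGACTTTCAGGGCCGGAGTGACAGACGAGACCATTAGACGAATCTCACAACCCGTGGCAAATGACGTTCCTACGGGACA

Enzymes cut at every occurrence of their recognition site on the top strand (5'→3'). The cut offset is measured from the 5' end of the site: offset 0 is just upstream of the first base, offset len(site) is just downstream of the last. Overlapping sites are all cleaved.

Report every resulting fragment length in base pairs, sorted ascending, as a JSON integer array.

[100]

Site scan:
  EstI (GTTACG, off=6): no sites
  MvoI (GCCACG, off=4): no sites
  WciIX (TGGATG, off=1): no sites
  IvoI (TGTTCTCA, off=3): no sites
  UxaI (ATTGAACG, off=2): no sites

Pooled cuts: ∅

Fragment lengths:
  no cuts → one circular fragment of 100 bp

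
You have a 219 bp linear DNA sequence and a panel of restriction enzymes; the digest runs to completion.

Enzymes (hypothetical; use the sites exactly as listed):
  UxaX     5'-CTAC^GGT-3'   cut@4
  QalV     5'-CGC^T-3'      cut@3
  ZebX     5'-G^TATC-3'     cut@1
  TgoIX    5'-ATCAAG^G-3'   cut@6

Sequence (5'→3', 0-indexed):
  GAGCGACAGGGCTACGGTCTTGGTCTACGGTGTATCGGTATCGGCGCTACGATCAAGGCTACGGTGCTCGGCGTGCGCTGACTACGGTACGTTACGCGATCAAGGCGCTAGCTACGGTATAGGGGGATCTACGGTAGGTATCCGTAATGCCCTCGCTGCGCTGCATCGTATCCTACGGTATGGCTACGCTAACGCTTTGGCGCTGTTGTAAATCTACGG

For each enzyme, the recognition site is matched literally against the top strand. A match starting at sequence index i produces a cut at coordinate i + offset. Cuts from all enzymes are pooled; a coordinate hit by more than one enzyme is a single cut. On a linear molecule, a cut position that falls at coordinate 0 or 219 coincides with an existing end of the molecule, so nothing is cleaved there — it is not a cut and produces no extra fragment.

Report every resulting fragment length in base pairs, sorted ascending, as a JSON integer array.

[4,4,5,5,6,6,6,7,7,7,8,8,9,10,13,13,15,16,16,17,18,19]

Per-enzyme occurrences:
  UxaX CTACGGT/4: at [11, 24, 58, 81, 111, 128, 172] ⇒ [15, 28, 62, 85, 115, 132, 176]
  QalV CGCT/3: at [44, 75, 105, 153, 158, 186, 192, 200] ⇒ [47, 78, 108, 156, 161, 189, 195, 203]
  ZebX GTATC/1: at [31, 37, 137, 167] ⇒ [32, 38, 138, 168]
  TgoIX ATCAAGG/6: at [51, 98] ⇒ [57, 104]

All cut coordinates (distinct, sorted): [15, 28, 32, 38, 47, 57, 62, 78, 85, 104, 108, 115, 132, 138, 156, 161, 168, 176, 189, 195, 203]

Fragments:
  [0,15): 15 bp
  [15,28): 13 bp
  [28,32): 4 bp
  [32,38): 6 bp
  [38,47): 9 bp
  [47,57): 10 bp
  [57,62): 5 bp
  [62,78): 16 bp
  [78,85): 7 bp
  [85,104): 19 bp
  [104,108): 4 bp
  [108,115): 7 bp
  [115,132): 17 bp
  [132,138): 6 bp
  [138,156): 18 bp
  [156,161): 5 bp
  [161,168): 7 bp
  [168,176): 8 bp
  [176,189): 13 bp
  [189,195): 6 bp
  [195,203): 8 bp
  [203,219): 16 bp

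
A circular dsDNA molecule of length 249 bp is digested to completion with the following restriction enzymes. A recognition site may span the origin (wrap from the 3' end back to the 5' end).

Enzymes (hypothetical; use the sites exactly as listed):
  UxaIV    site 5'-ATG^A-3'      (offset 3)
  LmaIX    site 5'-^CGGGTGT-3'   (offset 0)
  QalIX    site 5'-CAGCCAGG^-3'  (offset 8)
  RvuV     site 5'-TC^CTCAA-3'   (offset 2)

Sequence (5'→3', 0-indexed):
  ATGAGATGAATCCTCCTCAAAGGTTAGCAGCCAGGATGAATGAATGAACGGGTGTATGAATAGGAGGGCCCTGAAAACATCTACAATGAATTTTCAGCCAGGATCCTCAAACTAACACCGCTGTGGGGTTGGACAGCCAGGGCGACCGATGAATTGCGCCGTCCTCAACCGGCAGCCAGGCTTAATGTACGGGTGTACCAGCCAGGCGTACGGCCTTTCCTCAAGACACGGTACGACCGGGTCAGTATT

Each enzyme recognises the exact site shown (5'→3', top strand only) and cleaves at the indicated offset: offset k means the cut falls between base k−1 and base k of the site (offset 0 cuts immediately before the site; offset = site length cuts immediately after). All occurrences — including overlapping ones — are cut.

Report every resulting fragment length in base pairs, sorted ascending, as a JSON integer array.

Per-enzyme occurrences:
  UxaIV (ATGA, off=3): starts [0, 5, 35, 39, 43, 55, 85, 148] → cuts [3, 8, 38, 42, 46, 58, 88, 151]
  LmaIX (CGGGTGT, off=0): starts [48, 189] → cuts [48, 189]
  QalIX (CAGCCAGG, off=8): starts [27, 94, 133, 172, 198] → cuts [35, 102, 141, 180, 206]
  RvuV (TCCTCAA, off=2): starts [13, 103, 161, 217] → cuts [15, 105, 163, 219]

Pooled cuts: [3, 8, 15, 35, 38, 42, 46, 48, 58, 88, 102, 105, 141, 151, 163, 180, 189, 206, 219]

Fragment lengths:
  3→8: 5 bp
  8→15: 7 bp
  15→35: 20 bp
  35→38: 3 bp
  38→42: 4 bp
  42→46: 4 bp
  46→48: 2 bp
  48→58: 10 bp
  58→88: 30 bp
  88→102: 14 bp
  102→105: 3 bp
  105→141: 36 bp
  141→151: 10 bp
  151→163: 12 bp
  163→180: 17 bp
  180→189: 9 bp
  189→206: 17 bp
  206→219: 13 bp
  219→3 (wrap): 249-219+3 = 33 bp

[2,3,3,4,4,5,7,9,10,10,12,13,14,17,17,20,30,33,36]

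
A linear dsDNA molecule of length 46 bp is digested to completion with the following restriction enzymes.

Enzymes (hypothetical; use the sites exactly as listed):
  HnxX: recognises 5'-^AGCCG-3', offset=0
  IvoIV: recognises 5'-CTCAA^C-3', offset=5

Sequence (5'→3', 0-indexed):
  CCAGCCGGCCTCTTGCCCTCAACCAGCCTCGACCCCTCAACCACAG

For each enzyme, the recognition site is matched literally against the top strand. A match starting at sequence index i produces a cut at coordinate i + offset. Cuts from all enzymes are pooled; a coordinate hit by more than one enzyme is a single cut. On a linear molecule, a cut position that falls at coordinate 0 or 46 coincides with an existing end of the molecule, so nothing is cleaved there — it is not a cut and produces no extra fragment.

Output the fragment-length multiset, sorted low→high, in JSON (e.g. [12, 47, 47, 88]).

Site scan:
  HnxX (AGCCG, off=0): starts [2] → cuts [2]
  IvoIV (CTCAAC, off=5): starts [17, 35] → cuts [22, 40]

Pooled cuts: [2, 22, 40]

Fragment lengths:
  [0,2): 2 bp
  [2,22): 20 bp
  [22,40): 18 bp
  [40,46): 6 bp

[2,6,18,20]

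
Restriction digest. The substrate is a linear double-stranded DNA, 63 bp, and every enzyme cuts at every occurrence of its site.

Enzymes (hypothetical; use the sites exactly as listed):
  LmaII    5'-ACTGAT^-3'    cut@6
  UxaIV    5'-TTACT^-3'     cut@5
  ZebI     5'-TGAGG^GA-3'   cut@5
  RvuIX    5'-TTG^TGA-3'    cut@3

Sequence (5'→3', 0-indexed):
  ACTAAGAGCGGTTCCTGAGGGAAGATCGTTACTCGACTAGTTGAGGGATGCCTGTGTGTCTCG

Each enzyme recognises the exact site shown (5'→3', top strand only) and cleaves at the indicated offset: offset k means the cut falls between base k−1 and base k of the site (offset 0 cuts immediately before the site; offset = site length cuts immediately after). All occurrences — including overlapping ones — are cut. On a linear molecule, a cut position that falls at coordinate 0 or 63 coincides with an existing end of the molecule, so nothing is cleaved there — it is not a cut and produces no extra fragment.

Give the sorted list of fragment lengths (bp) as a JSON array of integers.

Per-enzyme occurrences:
  LmaII (ACTGAT, off=6): no sites
  UxaIV (TTACT, off=5): starts [28] → cuts [33]
  ZebI (TGAGGGA, off=5): starts [15, 41] → cuts [20, 46]
  RvuIX (TTGTGA, off=3): no sites

All cut coordinates (distinct, sorted): [20, 33, 46]

Fragment lengths:
  [0,20): 20 bp
  [20,33): 13 bp
  [33,46): 13 bp
  [46,63): 17 bp

[13,13,17,20]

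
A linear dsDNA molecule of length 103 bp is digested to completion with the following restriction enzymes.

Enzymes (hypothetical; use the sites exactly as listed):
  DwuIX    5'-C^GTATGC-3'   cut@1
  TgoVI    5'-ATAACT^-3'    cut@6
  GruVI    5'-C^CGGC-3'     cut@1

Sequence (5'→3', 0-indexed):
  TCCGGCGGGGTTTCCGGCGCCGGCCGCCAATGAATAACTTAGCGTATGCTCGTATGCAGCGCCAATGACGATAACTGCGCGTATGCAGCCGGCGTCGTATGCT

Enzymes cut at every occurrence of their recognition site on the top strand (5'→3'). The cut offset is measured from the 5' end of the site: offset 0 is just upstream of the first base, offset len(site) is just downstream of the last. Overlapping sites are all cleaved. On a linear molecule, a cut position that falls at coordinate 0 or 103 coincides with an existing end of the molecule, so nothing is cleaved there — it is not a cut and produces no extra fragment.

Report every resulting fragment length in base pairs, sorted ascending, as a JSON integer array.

[2,4,4,6,7,7,8,9,12,19,25]

Site scan:
  DwuIX CGTATGC/1: at [42, 50, 79, 95] ⇒ [43, 51, 80, 96]
  TgoVI ATAACT/6: at [33, 70] ⇒ [39, 76]
  GruVI CCGGC/1: at [1, 13, 19, 88] ⇒ [2, 14, 20, 89]

Pooled cuts: [2, 14, 20, 39, 43, 51, 76, 80, 89, 96]

Fragments:
  [0,2): 2 bp
  [2,14): 12 bp
  [14,20): 6 bp
  [20,39): 19 bp
  [39,43): 4 bp
  [43,51): 8 bp
  [51,76): 25 bp
  [76,80): 4 bp
  [80,89): 9 bp
  [89,96): 7 bp
  [96,103): 7 bp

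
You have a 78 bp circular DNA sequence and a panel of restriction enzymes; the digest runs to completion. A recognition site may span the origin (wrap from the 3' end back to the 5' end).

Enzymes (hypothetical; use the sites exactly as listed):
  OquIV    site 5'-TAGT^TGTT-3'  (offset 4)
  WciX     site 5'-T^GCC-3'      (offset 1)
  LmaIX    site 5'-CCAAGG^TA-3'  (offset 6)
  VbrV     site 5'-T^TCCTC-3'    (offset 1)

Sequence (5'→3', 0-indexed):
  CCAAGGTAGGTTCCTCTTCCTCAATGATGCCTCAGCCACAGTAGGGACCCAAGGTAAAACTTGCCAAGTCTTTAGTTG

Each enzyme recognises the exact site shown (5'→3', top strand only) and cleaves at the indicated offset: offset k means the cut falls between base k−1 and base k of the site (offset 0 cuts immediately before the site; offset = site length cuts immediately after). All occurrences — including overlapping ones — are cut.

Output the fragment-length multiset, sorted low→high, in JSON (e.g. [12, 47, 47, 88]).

Per-enzyme occurrences:
  OquIV (TAGTTGTT, off=4): no sites
  WciX (TGCC, off=1): starts [27, 61, 76] → cuts [28, 62, 77]
  LmaIX (CCAAGGTA, off=6): starts [0, 48] → cuts [6, 54]
  VbrV (TTCCTC, off=1): starts [10, 16] → cuts [11, 17]

All cut coordinates (distinct, sorted): [6, 11, 17, 28, 54, 62, 77]

Fragment lengths:
  6→11: 5 bp
  11→17: 6 bp
  17→28: 11 bp
  28→54: 26 bp
  54→62: 8 bp
  62→77: 15 bp
  77→6 (wrap): 78-77+6 = 7 bp

[5,6,7,8,11,15,26]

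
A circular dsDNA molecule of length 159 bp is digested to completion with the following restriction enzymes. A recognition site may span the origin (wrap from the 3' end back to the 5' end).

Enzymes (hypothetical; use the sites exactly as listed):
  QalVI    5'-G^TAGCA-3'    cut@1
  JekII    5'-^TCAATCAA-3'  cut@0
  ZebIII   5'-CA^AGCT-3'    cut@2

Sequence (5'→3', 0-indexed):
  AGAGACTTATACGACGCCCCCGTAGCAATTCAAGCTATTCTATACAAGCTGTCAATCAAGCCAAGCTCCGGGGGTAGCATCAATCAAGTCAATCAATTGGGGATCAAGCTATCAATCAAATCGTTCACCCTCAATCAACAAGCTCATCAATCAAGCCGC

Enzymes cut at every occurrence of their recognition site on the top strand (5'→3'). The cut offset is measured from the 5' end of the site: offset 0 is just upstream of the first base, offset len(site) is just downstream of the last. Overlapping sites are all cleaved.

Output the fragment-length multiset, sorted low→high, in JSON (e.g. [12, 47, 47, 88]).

[5,5,5,6,9,10,10,11,12,14,18,19,35]

Site scan:
  QalVI GTAGCA/1: at [21, 73] ⇒ [22, 74]
  JekII TCAATCAA/0: at [51, 79, 88, 111, 130, 146] ⇒ [51, 79, 88, 111, 130, 146]
  ZebIII CAAGCT/2: at [30, 44, 61, 104, 138] ⇒ [32, 46, 63, 106, 140]

All cut coordinates (distinct, sorted): [22, 32, 46, 51, 63, 74, 79, 88, 106, 111, 130, 140, 146]

Fragments:
  22→32: 10 bp
  32→46: 14 bp
  46→51: 5 bp
  51→63: 12 bp
  63→74: 11 bp
  74→79: 5 bp
  79→88: 9 bp
  88→106: 18 bp
  106→111: 5 bp
  111→130: 19 bp
  130→140: 10 bp
  140→146: 6 bp
  146→22 (wrap): 159-146+22 = 35 bp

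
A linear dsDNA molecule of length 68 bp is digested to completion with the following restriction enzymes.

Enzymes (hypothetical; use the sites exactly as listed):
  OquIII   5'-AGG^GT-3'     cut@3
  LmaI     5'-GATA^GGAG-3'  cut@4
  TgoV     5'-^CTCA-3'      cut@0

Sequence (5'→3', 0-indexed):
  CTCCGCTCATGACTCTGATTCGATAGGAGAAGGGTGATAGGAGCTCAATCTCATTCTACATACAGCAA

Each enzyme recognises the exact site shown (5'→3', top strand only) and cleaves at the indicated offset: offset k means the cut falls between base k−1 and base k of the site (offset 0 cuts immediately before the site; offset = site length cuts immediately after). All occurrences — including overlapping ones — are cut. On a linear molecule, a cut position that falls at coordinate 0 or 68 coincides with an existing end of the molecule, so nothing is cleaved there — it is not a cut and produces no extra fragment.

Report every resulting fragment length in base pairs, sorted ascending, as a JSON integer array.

Scan for sites:
  OquIII AGGGT/3: at [30] ⇒ [33]
  LmaI GATAGGAG/4: at [21, 35] ⇒ [25, 39]
  TgoV CTCA/0: at [5, 43, 49] ⇒ [5, 43, 49]

Pooled cuts: [5, 25, 33, 39, 43, 49]

Fragments:
  [0,5): 5 bp
  [5,25): 20 bp
  [25,33): 8 bp
  [33,39): 6 bp
  [39,43): 4 bp
  [43,49): 6 bp
  [49,68): 19 bp

[4,5,6,6,8,19,20]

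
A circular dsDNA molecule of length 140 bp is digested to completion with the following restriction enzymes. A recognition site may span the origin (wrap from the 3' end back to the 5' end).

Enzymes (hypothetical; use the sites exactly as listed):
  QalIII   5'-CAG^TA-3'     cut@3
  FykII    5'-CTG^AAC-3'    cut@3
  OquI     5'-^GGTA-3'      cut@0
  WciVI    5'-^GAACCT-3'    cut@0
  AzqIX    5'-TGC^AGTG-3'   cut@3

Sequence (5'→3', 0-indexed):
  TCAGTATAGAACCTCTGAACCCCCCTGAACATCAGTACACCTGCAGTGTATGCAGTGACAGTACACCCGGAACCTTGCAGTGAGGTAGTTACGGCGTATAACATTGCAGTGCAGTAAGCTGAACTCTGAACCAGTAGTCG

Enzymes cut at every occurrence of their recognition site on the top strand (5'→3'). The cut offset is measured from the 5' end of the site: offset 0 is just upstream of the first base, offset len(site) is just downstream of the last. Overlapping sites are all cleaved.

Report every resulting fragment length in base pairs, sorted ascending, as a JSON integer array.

[4,5,6,7,7,7,8,8,8,9,9,9,9,10,10,24]

Site scan:
  QalIII CAGTA/3: at [1, 32, 58, 111, 131] ⇒ [4, 35, 61, 114, 134]
  FykII CTGAAC/3: at [14, 24, 118, 125] ⇒ [17, 27, 121, 128]
  OquI GGTA/0: at [83] ⇒ [83]
  WciVI GAACCT/0: at [8, 69] ⇒ [8, 69]
  AzqIX TGCAGTG/3: at [41, 50, 75, 104] ⇒ [44, 53, 78, 107]

All cut coordinates (distinct, sorted): [4, 8, 17, 27, 35, 44, 53, 61, 69, 78, 83, 107, 114, 121, 128, 134]

Fragments:
  4→8: 4 bp
  8→17: 9 bp
  17→27: 10 bp
  27→35: 8 bp
  35→44: 9 bp
  44→53: 9 bp
  53→61: 8 bp
  61→69: 8 bp
  69→78: 9 bp
  78→83: 5 bp
  83→107: 24 bp
  107→114: 7 bp
  114→121: 7 bp
  121→128: 7 bp
  128→134: 6 bp
  134→4 (wrap): 140-134+4 = 10 bp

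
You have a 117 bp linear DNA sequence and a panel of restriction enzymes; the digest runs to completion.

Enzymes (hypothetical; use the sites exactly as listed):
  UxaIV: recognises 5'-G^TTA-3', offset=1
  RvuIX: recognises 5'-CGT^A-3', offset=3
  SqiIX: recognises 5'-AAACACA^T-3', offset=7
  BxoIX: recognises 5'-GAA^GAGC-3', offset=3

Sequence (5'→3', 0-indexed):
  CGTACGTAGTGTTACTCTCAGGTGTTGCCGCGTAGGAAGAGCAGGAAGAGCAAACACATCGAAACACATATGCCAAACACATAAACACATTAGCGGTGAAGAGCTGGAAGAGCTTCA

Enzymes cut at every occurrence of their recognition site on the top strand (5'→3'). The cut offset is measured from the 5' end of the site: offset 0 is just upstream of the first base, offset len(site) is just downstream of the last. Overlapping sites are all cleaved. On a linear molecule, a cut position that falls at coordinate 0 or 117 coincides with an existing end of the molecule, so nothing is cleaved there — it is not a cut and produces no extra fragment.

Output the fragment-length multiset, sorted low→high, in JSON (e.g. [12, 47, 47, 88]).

Site scan:
  UxaIV (GTTA, off=1): starts [10] → cuts [11]
  RvuIX (CGTA, off=3): starts [0, 4, 30] → cuts [3, 7, 33]
  SqiIX (AAACACAT, off=7): starts [51, 61, 74, 82] → cuts [58, 68, 81, 89]
  BxoIX (GAAGAGC, off=3): starts [35, 44, 97, 106] → cuts [38, 47, 100, 109]

All cut coordinates (distinct, sorted): [3, 7, 11, 33, 38, 47, 58, 68, 81, 89, 100, 109]

Fragment lengths:
  [0,3): 3 bp
  [3,7): 4 bp
  [7,11): 4 bp
  [11,33): 22 bp
  [33,38): 5 bp
  [38,47): 9 bp
  [47,58): 11 bp
  [58,68): 10 bp
  [68,81): 13 bp
  [81,89): 8 bp
  [89,100): 11 bp
  [100,109): 9 bp
  [109,117): 8 bp

[3,4,4,5,8,8,9,9,10,11,11,13,22]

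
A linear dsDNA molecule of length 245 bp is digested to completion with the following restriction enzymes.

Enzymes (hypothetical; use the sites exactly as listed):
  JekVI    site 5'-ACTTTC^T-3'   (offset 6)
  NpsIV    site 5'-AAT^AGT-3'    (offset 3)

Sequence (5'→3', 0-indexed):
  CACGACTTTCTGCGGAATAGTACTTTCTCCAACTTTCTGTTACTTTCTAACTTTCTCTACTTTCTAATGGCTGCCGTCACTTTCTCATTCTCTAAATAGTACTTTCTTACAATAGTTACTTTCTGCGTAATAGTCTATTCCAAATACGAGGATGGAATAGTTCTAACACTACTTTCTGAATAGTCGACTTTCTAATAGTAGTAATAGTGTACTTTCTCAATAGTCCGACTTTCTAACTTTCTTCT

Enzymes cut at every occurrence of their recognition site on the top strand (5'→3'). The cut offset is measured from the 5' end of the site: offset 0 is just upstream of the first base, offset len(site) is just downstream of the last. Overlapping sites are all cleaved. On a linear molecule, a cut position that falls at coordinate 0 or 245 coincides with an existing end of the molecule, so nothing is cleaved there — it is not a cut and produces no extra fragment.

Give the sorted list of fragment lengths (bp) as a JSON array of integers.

[4,4,5,5,7,8,8,8,8,9,9,9,9,10,10,10,10,11,11,12,13,18,20,27]

Scan for sites:
  JekVI ACTTTCT/6: at [4, 21, 31, 41, 49, 58, 78, 100, 117, 170, 186, 210, 227, 235] ⇒ [10, 27, 37, 47, 55, 64, 84, 106, 123, 176, 192, 216, 233, 241]
  NpsIV AATAGT/3: at [15, 94, 110, 128, 155, 178, 193, 202, 218] ⇒ [18, 97, 113, 131, 158, 181, 196, 205, 221]

Pooled cuts: [10, 18, 27, 37, 47, 55, 64, 84, 97, 106, 113, 123, 131, 158, 176, 181, 192, 196, 205, 216, 221, 233, 241]

Fragments:
  [0,10): 10 bp
  [10,18): 8 bp
  [18,27): 9 bp
  [27,37): 10 bp
  [37,47): 10 bp
  [47,55): 8 bp
  [55,64): 9 bp
  [64,84): 20 bp
  [84,97): 13 bp
  [97,106): 9 bp
  [106,113): 7 bp
  [113,123): 10 bp
  [123,131): 8 bp
  [131,158): 27 bp
  [158,176): 18 bp
  [176,181): 5 bp
  [181,192): 11 bp
  [192,196): 4 bp
  [196,205): 9 bp
  [205,216): 11 bp
  [216,221): 5 bp
  [221,233): 12 bp
  [233,241): 8 bp
  [241,245): 4 bp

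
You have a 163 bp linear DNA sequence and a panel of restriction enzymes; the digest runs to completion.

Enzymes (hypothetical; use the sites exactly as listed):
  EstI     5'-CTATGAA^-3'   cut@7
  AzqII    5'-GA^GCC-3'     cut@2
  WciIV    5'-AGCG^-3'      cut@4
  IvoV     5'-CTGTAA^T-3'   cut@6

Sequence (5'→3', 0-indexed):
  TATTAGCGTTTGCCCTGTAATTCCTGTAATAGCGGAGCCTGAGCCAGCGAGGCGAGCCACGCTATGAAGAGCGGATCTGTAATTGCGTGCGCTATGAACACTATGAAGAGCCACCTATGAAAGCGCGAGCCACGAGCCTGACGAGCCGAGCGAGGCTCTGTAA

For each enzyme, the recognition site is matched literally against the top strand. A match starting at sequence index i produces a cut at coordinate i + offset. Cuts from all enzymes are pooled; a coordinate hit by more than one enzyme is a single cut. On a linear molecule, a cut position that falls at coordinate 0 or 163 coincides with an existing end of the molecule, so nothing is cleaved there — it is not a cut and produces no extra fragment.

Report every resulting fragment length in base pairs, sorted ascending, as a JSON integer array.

[2,2,3,4,5,5,6,6,7,7,8,8,9,9,9,9,11,12,12,13,16]

Per-enzyme occurrences:
  EstI (CTATGAA, off=7): starts [61, 91, 100, 114] → cuts [68, 98, 107, 121]
  AzqII (GAGCC, off=2): starts [34, 40, 53, 107, 126, 133, 142] → cuts [36, 42, 55, 109, 128, 135, 144]
  WciIV (AGCG, off=4): starts [4, 30, 45, 69, 121, 148] → cuts [8, 34, 49, 73, 125, 152]
  IvoV (CTGTAAT, off=6): starts [14, 23, 76] → cuts [20, 29, 82]

Pooled cuts: [8, 20, 29, 34, 36, 42, 49, 55, 68, 73, 82, 98, 107, 109, 121, 125, 128, 135, 144, 152]

Fragment lengths:
  [0,8): 8 bp
  [8,20): 12 bp
  [20,29): 9 bp
  [29,34): 5 bp
  [34,36): 2 bp
  [36,42): 6 bp
  [42,49): 7 bp
  [49,55): 6 bp
  [55,68): 13 bp
  [68,73): 5 bp
  [73,82): 9 bp
  [82,98): 16 bp
  [98,107): 9 bp
  [107,109): 2 bp
  [109,121): 12 bp
  [121,125): 4 bp
  [125,128): 3 bp
  [128,135): 7 bp
  [135,144): 9 bp
  [144,152): 8 bp
  [152,163): 11 bp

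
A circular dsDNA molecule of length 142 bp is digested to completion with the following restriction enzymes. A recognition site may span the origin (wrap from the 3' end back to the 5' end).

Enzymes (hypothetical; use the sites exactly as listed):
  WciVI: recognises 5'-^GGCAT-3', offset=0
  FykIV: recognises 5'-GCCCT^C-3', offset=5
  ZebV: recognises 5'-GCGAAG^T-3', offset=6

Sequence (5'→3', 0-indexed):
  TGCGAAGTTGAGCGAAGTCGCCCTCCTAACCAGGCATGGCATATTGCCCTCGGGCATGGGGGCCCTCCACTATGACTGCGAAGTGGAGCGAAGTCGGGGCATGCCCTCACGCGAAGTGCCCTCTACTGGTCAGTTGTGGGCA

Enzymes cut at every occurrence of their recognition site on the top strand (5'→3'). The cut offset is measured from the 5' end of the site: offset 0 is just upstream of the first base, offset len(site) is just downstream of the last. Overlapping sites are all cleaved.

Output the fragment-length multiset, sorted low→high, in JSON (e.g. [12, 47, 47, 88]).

[2,4,5,6,7,8,9,10,10,10,11,13,14,16,17]

Site scan:
  WciVI (GGCAT, off=0): starts [32, 37, 52, 97, 138] → cuts [32, 37, 52, 97, 138]
  FykIV (GCCCTC, off=5): starts [19, 45, 61, 102, 117] → cuts [24, 50, 66, 107, 122]
  ZebV (GCGAAGT, off=6): starts [1, 11, 77, 87, 110] → cuts [7, 17, 83, 93, 116]

All cut coordinates (distinct, sorted): [7, 17, 24, 32, 37, 50, 52, 66, 83, 93, 97, 107, 116, 122, 138]

Fragments:
  7→17: 10 bp
  17→24: 7 bp
  24→32: 8 bp
  32→37: 5 bp
  37→50: 13 bp
  50→52: 2 bp
  52→66: 14 bp
  66→83: 17 bp
  83→93: 10 bp
  93→97: 4 bp
  97→107: 10 bp
  107→116: 9 bp
  116→122: 6 bp
  122→138: 16 bp
  138→7 (wrap): 142-138+7 = 11 bp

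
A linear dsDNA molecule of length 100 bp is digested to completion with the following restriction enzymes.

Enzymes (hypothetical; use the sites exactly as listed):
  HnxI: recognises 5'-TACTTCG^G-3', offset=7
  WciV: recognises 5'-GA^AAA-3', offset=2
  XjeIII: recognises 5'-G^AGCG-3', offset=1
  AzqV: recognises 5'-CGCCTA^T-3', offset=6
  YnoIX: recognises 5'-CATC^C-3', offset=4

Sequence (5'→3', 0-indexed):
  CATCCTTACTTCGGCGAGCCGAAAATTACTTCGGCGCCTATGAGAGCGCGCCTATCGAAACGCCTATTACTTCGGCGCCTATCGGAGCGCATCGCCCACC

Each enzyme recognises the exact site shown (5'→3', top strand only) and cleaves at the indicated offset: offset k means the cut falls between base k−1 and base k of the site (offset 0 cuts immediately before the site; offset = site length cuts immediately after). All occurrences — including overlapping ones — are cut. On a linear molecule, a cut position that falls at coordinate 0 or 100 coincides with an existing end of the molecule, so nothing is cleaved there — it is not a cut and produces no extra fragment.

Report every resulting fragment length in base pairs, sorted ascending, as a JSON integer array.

[4,4,4,7,7,8,9,9,10,11,12,15]

Per-enzyme occurrences:
  HnxI TACTTCGG/7: at [6, 26, 67] ⇒ [13, 33, 74]
  WciV GAAAA/2: at [20] ⇒ [22]
  XjeIII GAGCG/1: at [43, 84] ⇒ [44, 85]
  AzqV CGCCTAT/6: at [34, 48, 60, 75] ⇒ [40, 54, 66, 81]
  YnoIX CATCC/4: at [0] ⇒ [4]

All cut coordinates (distinct, sorted): [4, 13, 22, 33, 40, 44, 54, 66, 74, 81, 85]

Fragments:
  [0,4): 4 bp
  [4,13): 9 bp
  [13,22): 9 bp
  [22,33): 11 bp
  [33,40): 7 bp
  [40,44): 4 bp
  [44,54): 10 bp
  [54,66): 12 bp
  [66,74): 8 bp
  [74,81): 7 bp
  [81,85): 4 bp
  [85,100): 15 bp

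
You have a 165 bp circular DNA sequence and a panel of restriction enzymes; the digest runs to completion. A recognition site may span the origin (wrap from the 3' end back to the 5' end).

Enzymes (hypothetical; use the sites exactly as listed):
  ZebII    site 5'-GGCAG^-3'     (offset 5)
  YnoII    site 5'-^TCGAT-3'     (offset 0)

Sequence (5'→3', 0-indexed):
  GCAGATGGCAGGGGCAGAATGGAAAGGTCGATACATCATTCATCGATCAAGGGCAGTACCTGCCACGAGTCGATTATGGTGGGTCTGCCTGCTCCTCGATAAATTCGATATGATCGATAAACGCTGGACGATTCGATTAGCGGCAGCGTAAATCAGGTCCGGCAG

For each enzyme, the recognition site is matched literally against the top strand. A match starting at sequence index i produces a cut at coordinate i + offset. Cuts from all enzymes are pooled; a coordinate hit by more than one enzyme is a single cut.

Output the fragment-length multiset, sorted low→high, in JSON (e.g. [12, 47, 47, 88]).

Site scan:
  ZebII GGCAG/5: at [6, 12, 51, 141, 160, 164] ⇒ [0, 4, 11, 17, 56, 146]
  YnoII TCGAT/0: at [27, 42, 69, 95, 104, 113, 132] ⇒ [27, 42, 69, 95, 104, 113, 132]

Pooled cuts: [0, 4, 11, 17, 27, 42, 56, 69, 95, 104, 113, 132, 146]

Fragment lengths:
  0→4: 4 bp
  4→11: 7 bp
  11→17: 6 bp
  17→27: 10 bp
  27→42: 15 bp
  42→56: 14 bp
  56→69: 13 bp
  69→95: 26 bp
  95→104: 9 bp
  104→113: 9 bp
  113→132: 19 bp
  132→146: 14 bp
  146→0 (wrap): 165-146+0 = 19 bp

[4,6,7,9,9,10,13,14,14,15,19,19,26]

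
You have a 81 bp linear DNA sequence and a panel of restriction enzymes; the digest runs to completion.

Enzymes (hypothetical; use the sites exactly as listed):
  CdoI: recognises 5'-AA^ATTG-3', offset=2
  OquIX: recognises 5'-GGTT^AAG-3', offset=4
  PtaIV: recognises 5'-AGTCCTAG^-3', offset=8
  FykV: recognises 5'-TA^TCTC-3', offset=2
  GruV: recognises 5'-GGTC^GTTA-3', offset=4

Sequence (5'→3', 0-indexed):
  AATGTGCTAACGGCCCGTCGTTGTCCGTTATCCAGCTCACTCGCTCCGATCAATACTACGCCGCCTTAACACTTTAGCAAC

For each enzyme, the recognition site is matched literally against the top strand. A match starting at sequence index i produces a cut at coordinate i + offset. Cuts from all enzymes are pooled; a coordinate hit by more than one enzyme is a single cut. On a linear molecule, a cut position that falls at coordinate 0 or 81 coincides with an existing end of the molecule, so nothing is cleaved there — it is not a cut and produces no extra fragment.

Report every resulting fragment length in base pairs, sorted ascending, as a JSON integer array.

Site scan:
  CdoI (AAATTG, off=2): no sites
  OquIX (GGTTAAG, off=4): no sites
  PtaIV (AGTCCTAG, off=8): no sites
  FykV (TATCTC, off=2): no sites
  GruV (GGTCGTTA, off=4): no sites

All cut coordinates (distinct, sorted): ∅

Fragments:
  no cuts → one linear fragment of 81 bp

[81]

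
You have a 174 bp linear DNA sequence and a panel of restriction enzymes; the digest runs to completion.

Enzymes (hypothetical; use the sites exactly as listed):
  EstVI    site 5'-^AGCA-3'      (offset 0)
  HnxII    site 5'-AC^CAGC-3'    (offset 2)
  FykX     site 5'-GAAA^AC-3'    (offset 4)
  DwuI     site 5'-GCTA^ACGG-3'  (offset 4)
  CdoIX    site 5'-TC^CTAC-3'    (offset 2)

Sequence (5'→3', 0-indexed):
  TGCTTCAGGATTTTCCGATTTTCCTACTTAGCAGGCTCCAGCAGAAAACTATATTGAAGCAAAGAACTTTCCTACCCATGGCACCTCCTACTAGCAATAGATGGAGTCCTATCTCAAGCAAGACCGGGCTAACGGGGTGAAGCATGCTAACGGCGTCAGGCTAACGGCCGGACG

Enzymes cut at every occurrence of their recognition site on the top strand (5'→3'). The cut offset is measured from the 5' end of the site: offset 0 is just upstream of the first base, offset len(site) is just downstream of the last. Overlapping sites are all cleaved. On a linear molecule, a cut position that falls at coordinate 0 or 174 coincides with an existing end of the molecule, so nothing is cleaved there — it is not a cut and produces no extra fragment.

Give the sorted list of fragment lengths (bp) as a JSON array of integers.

Per-enzyme occurrences:
  EstVI AGCA/0: at [29, 39, 57, 92, 116, 140] ⇒ [29, 39, 57, 92, 116, 140]
  HnxII (ACCAGC, off=2): no sites
  FykX GAAAAC/4: at [43] ⇒ [47]
  DwuI GCTAACGG/4: at [127, 145, 159] ⇒ [131, 149, 163]
  CdoIX TCCTAC/2: at [21, 69, 85] ⇒ [23, 71, 87]

Pooled cuts: [23, 29, 39, 47, 57, 71, 87, 92, 116, 131, 140, 149, 163]

Fragment lengths:
  [0,23): 23 bp
  [23,29): 6 bp
  [29,39): 10 bp
  [39,47): 8 bp
  [47,57): 10 bp
  [57,71): 14 bp
  [71,87): 16 bp
  [87,92): 5 bp
  [92,116): 24 bp
  [116,131): 15 bp
  [131,140): 9 bp
  [140,149): 9 bp
  [149,163): 14 bp
  [163,174): 11 bp

[5,6,8,9,9,10,10,11,14,14,15,16,23,24]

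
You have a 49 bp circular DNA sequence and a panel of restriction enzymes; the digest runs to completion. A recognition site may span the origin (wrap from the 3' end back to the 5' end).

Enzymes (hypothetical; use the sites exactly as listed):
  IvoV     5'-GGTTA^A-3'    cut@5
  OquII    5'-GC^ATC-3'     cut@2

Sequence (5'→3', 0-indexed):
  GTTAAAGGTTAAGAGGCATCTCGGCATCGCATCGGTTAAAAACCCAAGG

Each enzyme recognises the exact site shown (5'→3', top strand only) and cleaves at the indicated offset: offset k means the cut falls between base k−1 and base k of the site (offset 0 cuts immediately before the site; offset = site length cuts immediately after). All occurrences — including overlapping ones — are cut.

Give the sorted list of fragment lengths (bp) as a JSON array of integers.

Scan for sites:
  IvoV (GGTTAA, off=5): starts [6, 33, 48] → cuts [4, 11, 38]
  OquII (GCATC, off=2): starts [15, 23, 28] → cuts [17, 25, 30]

Pooled cuts: [4, 11, 17, 25, 30, 38]

Fragment lengths:
  4→11: 7 bp
  11→17: 6 bp
  17→25: 8 bp
  25→30: 5 bp
  30→38: 8 bp
  38→4 (wrap): 49-38+4 = 15 bp

[5,6,7,8,8,15]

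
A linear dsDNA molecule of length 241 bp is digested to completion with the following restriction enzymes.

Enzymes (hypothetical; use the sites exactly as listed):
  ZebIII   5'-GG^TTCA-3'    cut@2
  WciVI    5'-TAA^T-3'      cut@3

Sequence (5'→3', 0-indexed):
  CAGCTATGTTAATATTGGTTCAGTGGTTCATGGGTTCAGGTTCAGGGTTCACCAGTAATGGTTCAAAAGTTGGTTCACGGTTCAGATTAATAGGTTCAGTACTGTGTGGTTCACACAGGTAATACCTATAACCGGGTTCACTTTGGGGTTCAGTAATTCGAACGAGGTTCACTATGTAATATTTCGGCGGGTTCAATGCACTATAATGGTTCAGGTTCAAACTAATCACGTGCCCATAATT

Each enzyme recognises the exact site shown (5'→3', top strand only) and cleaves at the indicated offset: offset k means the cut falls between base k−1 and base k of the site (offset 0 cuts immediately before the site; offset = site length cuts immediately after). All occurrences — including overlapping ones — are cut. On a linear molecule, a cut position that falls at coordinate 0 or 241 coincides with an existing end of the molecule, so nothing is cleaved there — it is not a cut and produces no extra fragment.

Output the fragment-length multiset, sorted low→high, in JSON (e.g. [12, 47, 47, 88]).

[2,3,3,4,6,6,6,7,7,8,8,8,10,10,11,11,12,12,12,12,12,13,14,14,15,15]

Scan for sites:
  ZebIII (GGTTCA, off=2): starts [16, 24, 32, 38, 45, 59, 71, 78, 92, 107, 134, 146, 165, 189, 207, 213] → cuts [18, 26, 34, 40, 47, 61, 73, 80, 94, 109, 136, 148, 167, 191, 209, 215]
  WciVI (TAAT, off=3): starts [9, 55, 87, 119, 153, 176, 203, 222, 236] → cuts [12, 58, 90, 122, 156, 179, 206, 225, 239]

Pooled cuts: [12, 18, 26, 34, 40, 47, 58, 61, 73, 80, 90, 94, 109, 122, 136, 148, 156, 167, 179, 191, 206, 209, 215, 225, 239]

Fragments:
  [0,12): 12 bp
  [12,18): 6 bp
  [18,26): 8 bp
  [26,34): 8 bp
  [34,40): 6 bp
  [40,47): 7 bp
  [47,58): 11 bp
  [58,61): 3 bp
  [61,73): 12 bp
  [73,80): 7 bp
  [80,90): 10 bp
  [90,94): 4 bp
  [94,109): 15 bp
  [109,122): 13 bp
  [122,136): 14 bp
  [136,148): 12 bp
  [148,156): 8 bp
  [156,167): 11 bp
  [167,179): 12 bp
  [179,191): 12 bp
  [191,206): 15 bp
  [206,209): 3 bp
  [209,215): 6 bp
  [215,225): 10 bp
  [225,239): 14 bp
  [239,241): 2 bp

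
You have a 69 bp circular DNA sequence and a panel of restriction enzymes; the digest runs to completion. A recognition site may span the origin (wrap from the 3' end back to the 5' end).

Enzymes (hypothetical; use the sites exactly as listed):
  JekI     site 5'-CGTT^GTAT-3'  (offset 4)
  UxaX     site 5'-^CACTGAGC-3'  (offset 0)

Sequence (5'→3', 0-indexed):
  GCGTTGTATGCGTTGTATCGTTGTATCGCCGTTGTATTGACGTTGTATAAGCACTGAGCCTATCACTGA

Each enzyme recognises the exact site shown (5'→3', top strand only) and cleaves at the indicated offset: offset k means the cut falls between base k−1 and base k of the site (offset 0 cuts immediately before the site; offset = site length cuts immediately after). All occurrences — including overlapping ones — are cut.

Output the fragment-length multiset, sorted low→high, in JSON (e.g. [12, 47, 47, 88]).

[7,8,9,11,11,11,12]

Site scan:
  JekI (CGTTGTAT, off=4): starts [1, 10, 18, 29, 40] → cuts [5, 14, 22, 33, 44]
  UxaX (CACTGAGC, off=0): starts [51, 63] → cuts [51, 63]

All cut coordinates (distinct, sorted): [5, 14, 22, 33, 44, 51, 63]

Fragment lengths:
  5→14: 9 bp
  14→22: 8 bp
  22→33: 11 bp
  33→44: 11 bp
  44→51: 7 bp
  51→63: 12 bp
  63→5 (wrap): 69-63+5 = 11 bp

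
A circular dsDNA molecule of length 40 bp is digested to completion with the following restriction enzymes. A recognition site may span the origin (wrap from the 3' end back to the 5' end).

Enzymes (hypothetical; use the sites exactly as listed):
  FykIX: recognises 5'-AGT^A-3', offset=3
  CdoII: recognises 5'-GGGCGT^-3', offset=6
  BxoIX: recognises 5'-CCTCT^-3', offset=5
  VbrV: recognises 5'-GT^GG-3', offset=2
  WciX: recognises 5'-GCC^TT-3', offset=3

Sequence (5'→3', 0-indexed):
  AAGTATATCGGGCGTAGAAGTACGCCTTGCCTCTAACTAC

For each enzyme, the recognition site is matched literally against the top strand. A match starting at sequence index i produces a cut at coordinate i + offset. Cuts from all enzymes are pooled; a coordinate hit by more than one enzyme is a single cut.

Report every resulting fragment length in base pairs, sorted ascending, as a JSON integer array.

Scan for sites:
  FykIX (AGTA, off=3): starts [1, 18] → cuts [4, 21]
  CdoII (GGGCGT, off=6): starts [9] → cuts [15]
  BxoIX (CCTCT, off=5): starts [29] → cuts [34]
  VbrV (GTGG, off=2): no sites
  WciX (GCCTT, off=3): starts [23] → cuts [26]

All cut coordinates (distinct, sorted): [4, 15, 21, 26, 34]

Fragment lengths:
  4→15: 11 bp
  15→21: 6 bp
  21→26: 5 bp
  26→34: 8 bp
  34→4 (wrap): 40-34+4 = 10 bp

[5,6,8,10,11]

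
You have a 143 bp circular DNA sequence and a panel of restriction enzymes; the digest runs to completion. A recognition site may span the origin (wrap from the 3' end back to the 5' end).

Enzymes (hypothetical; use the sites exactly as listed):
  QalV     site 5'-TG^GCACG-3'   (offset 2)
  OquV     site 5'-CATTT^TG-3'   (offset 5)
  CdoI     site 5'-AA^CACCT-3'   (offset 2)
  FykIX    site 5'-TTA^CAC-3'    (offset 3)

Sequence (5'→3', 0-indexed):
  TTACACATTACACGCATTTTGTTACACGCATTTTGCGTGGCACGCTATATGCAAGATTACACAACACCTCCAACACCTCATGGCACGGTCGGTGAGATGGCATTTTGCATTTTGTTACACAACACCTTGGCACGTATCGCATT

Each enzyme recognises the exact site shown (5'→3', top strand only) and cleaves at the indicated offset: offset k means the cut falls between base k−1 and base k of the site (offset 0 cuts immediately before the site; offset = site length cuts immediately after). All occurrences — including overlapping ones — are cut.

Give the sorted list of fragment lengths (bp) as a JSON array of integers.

[5,5,5,5,6,7,7,7,9,9,9,9,17,20,23]

Site scan:
  QalV TGGCACG/2: at [37, 80, 127] ⇒ [39, 82, 129]
  OquV CATTTTG/5: at [14, 28, 100, 107] ⇒ [19, 33, 105, 112]
  CdoI AACACCT/2: at [62, 71, 120] ⇒ [64, 73, 122]
  FykIX TTACAC/3: at [0, 7, 21, 56, 114] ⇒ [3, 10, 24, 59, 117]

Pooled cuts: [3, 10, 19, 24, 33, 39, 59, 64, 73, 82, 105, 112, 117, 122, 129]

Fragments:
  3→10: 7 bp
  10→19: 9 bp
  19→24: 5 bp
  24→33: 9 bp
  33→39: 6 bp
  39→59: 20 bp
  59→64: 5 bp
  64→73: 9 bp
  73→82: 9 bp
  82→105: 23 bp
  105→112: 7 bp
  112→117: 5 bp
  117→122: 5 bp
  122→129: 7 bp
  129→3 (wrap): 143-129+3 = 17 bp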